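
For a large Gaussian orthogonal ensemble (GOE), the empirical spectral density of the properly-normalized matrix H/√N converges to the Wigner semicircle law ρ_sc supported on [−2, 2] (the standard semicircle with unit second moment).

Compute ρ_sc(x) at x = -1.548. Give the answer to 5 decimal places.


ρ_sc(x) = (1/(2π)) √(4 − x²). With x = -1.548:
  4 − x² = 4 − (-1.548)² = 4 − 2.396304 = 1.603696.
  √(4 − x²) = 1.266371.
  1/(2π) = 0.159155.
  ρ_sc(-1.548) = 0.159155 · 1.266371 = 0.201549.

Rounded to 5 decimal places: ρ_sc(-1.548) ≈ 0.20155.


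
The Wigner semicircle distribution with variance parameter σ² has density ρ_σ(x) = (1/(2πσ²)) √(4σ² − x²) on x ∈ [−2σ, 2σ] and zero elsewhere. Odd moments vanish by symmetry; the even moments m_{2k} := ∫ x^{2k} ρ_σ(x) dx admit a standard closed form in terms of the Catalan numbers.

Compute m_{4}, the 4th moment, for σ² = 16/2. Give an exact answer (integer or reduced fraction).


By the scaled semicircle moment identity, m_{2k} = σ^{2k} · C_k with k = 2.
C_2 = (1/(k+1)) · C(2k, k) = (1/3) · C(4, 2) = (1/3) · 6 = 2.
σ^{2k} = (σ²)^k = (16/2)^2 = 64.

Therefore m_{4} = σ^{4} · C_2 = 64 · 2 = 128.


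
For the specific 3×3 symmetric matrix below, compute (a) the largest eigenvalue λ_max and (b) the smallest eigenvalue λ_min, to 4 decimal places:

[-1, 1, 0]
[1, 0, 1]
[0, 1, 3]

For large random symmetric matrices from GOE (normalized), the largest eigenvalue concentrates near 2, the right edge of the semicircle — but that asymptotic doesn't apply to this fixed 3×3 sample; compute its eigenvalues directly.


Since M is real symmetric, all three eigenvalues are real; they are the roots of det(λI − M) = λ³ − (tr M) λ² + s λ − det M, where s is the sum of the principal 2×2 minors.
tr M = -1 + 0 + 3 = 2.
s = ((-1)·0 − 1²) + ((-1)·3 − 0²) + (0·3 − 1²) = -1 + (-3) + (-1) = -5.
det M (expand along row 1) = (-1)·(-1) − 1·3 + 0·1 = -2.
Characteristic polynomial: λ³ − 2λ² − 5λ + 2 = 0.
Substitute λ = y + (tr M)/3 = y + 0.666667 to remove the quadratic term: y³ + p·y + q = 0 with p = s − (tr M)²/3 = -6.333333 and q = −2(tr M)³/27 + (tr M)·s/3 − det M = -1.925926.
Three real roots ⇒ use the trigonometric (Viète) form: r = 2√(−p/3) = 2.905933, φ = arccos(3q/(p·r)) = arccos(0.313937) = 1.251459 rad.
y_k = r·cos(φ/3 − 2πk/3) for k = 0, 1, 2 gives y = 2.656738, -0.308740, -2.347997.
λ_k = y_k + 0.666667 gives λ = 3.3234, 0.3579, -1.6813 (check: the sum is 2.0000 = tr M).

Hence λ_max = 3.3234 and λ_min = -1.6813.


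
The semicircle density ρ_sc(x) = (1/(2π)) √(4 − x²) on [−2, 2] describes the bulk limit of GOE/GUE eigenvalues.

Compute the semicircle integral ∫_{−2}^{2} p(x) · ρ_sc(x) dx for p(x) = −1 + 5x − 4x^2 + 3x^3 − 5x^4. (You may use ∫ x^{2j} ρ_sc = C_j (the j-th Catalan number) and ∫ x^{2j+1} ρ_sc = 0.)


Write p(x) = Σ a_i x^i, split into monomials and integrate each against ρ_sc separately.
Using ∫ x^{2j} ρ_sc = C_j = (1/(j+1)) C(2j, j) (Catalan numbers) and ∫ x^{2j+1} ρ_sc = 0 (odd monomials vanish by symmetry):
  i = 0 (even): a_0 · C_{0} = -1 · 1 = -1
  i = 1 (odd): ∫ x^1 ρ_sc = 0 (vanishes)
  i = 2 (even): a_2 · C_{1} = -4 · 1 = -4
  i = 3 (odd): ∫ x^3 ρ_sc = 0 (vanishes)
  i = 4 (even): a_4 · C_{2} = -5 · 2 = -10

Summing the contributions: ∫_{−2}^{2} p(x) ρ_sc(x) dx = (-1) + (-4) + (-10) = -15.


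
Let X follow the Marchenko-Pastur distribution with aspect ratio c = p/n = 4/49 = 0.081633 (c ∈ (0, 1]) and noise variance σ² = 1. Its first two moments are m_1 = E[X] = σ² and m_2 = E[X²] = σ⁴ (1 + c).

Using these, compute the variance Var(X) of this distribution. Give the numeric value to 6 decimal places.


m_1 = E[X] = σ² = 1, so m_1² = 1.
m_2 = E[X²] = σ⁴ (1 + c) = 1 · (1 + 0.081633) = 1 · 1.081633 = 1.081633.
(Note m_2 − m_1² simplifies to c · σ⁴ = 0.081633 · 1.)

Var(X) = m_2 − m_1² = 1.081633 − 1 = 0.081633.


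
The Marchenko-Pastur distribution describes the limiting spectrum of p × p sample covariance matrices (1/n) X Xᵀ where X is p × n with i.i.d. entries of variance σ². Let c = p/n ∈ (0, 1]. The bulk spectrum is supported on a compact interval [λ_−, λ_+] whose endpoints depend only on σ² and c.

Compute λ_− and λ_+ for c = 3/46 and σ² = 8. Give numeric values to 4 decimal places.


c = 3/46 = 0.065217; √c = 0.255377.
λ_− = σ² (1 − √c)² = 8 · (1 − 0.255377)² = 8 · (0.744623)² = 4.435708.
λ_+ = σ² (1 + √c)² = 8 · (1 + 0.255377)² = 8 · (1.255377)² = 12.607770.

Rounded to 4 decimal places: λ_− ≈ 4.4357, λ_+ ≈ 12.6078.


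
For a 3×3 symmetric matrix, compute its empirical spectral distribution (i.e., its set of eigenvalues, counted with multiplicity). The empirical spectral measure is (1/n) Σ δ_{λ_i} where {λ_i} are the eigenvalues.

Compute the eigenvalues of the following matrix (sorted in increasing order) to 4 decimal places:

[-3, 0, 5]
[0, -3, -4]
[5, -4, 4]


Since M is real symmetric, all three eigenvalues are real; they are the roots of det(λI − M) = λ³ − (tr M) λ² + s λ − det M, where s is the sum of the principal 2×2 minors.
tr M = -3 + (-3) + 4 = -2.
s = ((-3)·(-3) − 0²) + ((-3)·4 − 5²) + ((-3)·4 − (-4)²) = 9 + (-37) + (-28) = -56.
det M (expand along row 1) = (-3)·(-28) − 0·20 + 5·15 = 159.
Characteristic polynomial: λ³ + 2λ² − 56λ − 159 = 0.
Substitute λ = y + (tr M)/3 = y − 0.666667 to remove the quadratic term: y³ + p·y + q = 0 with p = s − (tr M)²/3 = -57.333333 and q = −2(tr M)³/27 + (tr M)·s/3 − det M = -121.074074.
Three real roots ⇒ use the trigonometric (Viète) form: r = 2√(−p/3) = 8.743251, φ = arccos(3q/(p·r)) = arccos(0.724590) = 0.760357 rad.
y_k = r·cos(φ/3 − 2πk/3) for k = 0, 1, 2 gives y = 8.463926, -2.333333, -6.130593.
λ_k = y_k − 0.666667 gives λ = 7.7973, -3.0000, -6.7973 (check: the sum is -2.0000 = tr M).

Eigenvalues sorted in increasing order: [-6.7973, -3.0000, 7.7973].


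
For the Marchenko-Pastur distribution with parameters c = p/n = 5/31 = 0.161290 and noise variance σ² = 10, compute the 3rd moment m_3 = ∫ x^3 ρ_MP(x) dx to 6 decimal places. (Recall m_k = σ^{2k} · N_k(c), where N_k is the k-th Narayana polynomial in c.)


E[X³] = σ⁶ (1 + 3c + c²) (third MP moment). With σ² = 10 (so σ⁶ = 1000) and c = 5/31 = 0.161290: E[X³] = 1000 · (1 + 3·0.161290 + (0.161290)²) = 1000 · 1.509886.

So E[X^3] = 1509.885536.


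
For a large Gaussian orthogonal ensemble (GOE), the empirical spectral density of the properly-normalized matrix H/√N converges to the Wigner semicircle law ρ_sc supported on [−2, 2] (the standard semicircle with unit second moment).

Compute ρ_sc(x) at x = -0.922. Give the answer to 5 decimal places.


ρ_sc(x) = (1/(2π)) √(4 − x²). With x = -0.922:
  4 − x² = 4 − (-0.922)² = 4 − 0.850084 = 3.149916.
  √(4 − x²) = 1.774800.
  1/(2π) = 0.159155.
  ρ_sc(-0.922) = 0.159155 · 1.774800 = 0.282468.

Rounded to 5 decimal places: ρ_sc(-0.922) ≈ 0.28247.


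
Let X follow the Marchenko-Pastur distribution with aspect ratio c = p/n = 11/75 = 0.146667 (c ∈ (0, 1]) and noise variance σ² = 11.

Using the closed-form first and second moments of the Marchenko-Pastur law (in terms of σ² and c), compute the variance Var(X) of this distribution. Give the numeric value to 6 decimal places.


Recall the MP moments m_1 = E[X] = σ² and m_2 = E[X²] = σ⁴ (1 + c).
m_1 = E[X] = σ² = 11, so m_1² = 121.
m_2 = E[X²] = σ⁴ (1 + c) = 121 · (1 + 0.146667) = 121 · 1.146667 = 138.746667.
(Note m_2 − m_1² simplifies to c · σ⁴ = 0.146667 · 121.)

Var(X) = m_2 − m_1² = 138.746667 − 121 = 17.746667.


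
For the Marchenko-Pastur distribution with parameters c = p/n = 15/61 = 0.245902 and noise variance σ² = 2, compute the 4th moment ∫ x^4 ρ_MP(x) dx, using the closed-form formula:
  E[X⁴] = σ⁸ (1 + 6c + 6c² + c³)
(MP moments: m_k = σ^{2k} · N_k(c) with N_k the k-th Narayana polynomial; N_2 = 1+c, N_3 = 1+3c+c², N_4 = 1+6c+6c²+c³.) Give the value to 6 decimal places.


E[X⁴] = σ⁸ (1 + 6c + 6c² + c³) (fourth MP moment). With σ² = 2 (so σ⁸ = 16) and c = 15/61 = 0.245902: E[X⁴] = 16 · (1 + 6·0.245902 + 6·(0.245902)² + (0.245902)³) = 16 · 2.853085.

So E[X^4] = 45.649354.


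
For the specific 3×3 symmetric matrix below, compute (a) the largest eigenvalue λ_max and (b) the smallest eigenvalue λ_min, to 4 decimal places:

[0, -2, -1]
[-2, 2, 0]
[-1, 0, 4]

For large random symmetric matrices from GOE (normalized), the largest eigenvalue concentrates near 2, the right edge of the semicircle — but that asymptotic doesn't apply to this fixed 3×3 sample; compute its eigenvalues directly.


Since M is real symmetric, all three eigenvalues are real; they are the roots of det(λI − M) = λ³ − (tr M) λ² + s λ − det M, where s is the sum of the principal 2×2 minors.
tr M = 0 + 2 + 4 = 6.
s = (0·2 − (-2)²) + (0·4 − (-1)²) + (2·4 − 0²) = -4 + (-1) + 8 = 3.
det M (expand along row 1) = 0·8 − (-2)·(-8) + (-1)·2 = -18.
Characteristic polynomial: λ³ − 6λ² + 3λ + 18 = 0.
Substitute λ = y + (tr M)/3 = y + 2.000000 to remove the quadratic term: y³ + p·y + q = 0 with p = s − (tr M)²/3 = -9.000000 and q = −2(tr M)³/27 + (tr M)·s/3 − det M = 8.000000.
Three real roots ⇒ use the trigonometric (Viète) form: r = 2√(−p/3) = 3.464102, φ = arccos(3q/(p·r)) = arccos(-0.769800) = 2.449325 rad.
y_k = r·cos(φ/3 − 2πk/3) for k = 0, 1, 2 gives y = 2.372281, 1.000000, -3.372281.
λ_k = y_k + 2.000000 gives λ = 4.3723, 3.0000, -1.3723 (check: the sum is 6.0000 = tr M).

Hence λ_max = 4.3723 and λ_min = -1.3723.


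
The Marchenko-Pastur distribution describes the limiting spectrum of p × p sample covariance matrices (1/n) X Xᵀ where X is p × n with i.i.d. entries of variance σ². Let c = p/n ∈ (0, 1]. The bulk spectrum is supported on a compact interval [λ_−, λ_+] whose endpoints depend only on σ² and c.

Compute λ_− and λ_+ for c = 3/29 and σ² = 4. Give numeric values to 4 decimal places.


c = 3/29 = 0.103448; √c = 0.321634.
λ_− = σ² (1 − √c)² = 4 · (1 − 0.321634)² = 4 · (0.678366)² = 1.840723.
λ_+ = σ² (1 + √c)² = 4 · (1 + 0.321634)² = 4 · (1.321634)² = 6.986863.

Rounded to 4 decimal places: λ_− ≈ 1.8407, λ_+ ≈ 6.9869.


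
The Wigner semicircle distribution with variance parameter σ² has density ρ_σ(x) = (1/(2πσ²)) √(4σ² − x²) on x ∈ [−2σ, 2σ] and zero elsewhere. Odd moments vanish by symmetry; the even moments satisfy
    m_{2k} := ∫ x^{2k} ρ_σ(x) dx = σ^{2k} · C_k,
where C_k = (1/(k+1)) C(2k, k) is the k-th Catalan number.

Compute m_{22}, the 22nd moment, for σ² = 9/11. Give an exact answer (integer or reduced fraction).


By the scaled semicircle moment identity, m_{2k} = σ^{2k} · C_k with k = 11.
C_11 = (1/(k+1)) · C(2k, k) = (1/12) · C(22, 11) = (1/12) · 705432 = 58786.
σ^{2k} = (σ²)^k = (9/11)^11 = 31381059609/285311670611.

Therefore m_{22} = σ^{22} · C_11 = (31381059609/285311670611) · 58786 = 1844766970174674/285311670611.


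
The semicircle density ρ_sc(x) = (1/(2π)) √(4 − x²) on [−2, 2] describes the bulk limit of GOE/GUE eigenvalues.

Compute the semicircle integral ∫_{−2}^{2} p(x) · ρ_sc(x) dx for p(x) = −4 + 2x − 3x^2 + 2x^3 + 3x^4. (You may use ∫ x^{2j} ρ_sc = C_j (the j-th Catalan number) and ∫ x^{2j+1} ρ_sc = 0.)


Write p(x) = Σ a_i x^i, split into monomials and integrate each against ρ_sc separately.
Using ∫ x^{2j} ρ_sc = C_j = (1/(j+1)) C(2j, j) (Catalan numbers) and ∫ x^{2j+1} ρ_sc = 0 (odd monomials vanish by symmetry):
  i = 0 (even): a_0 · C_{0} = -4 · 1 = -4
  i = 1 (odd): ∫ x^1 ρ_sc = 0 (vanishes)
  i = 2 (even): a_2 · C_{1} = -3 · 1 = -3
  i = 3 (odd): ∫ x^3 ρ_sc = 0 (vanishes)
  i = 4 (even): a_4 · C_{2} = 3 · 2 = 6

Summing the contributions: ∫_{−2}^{2} p(x) ρ_sc(x) dx = (-4) + (-3) + 6 = -1.


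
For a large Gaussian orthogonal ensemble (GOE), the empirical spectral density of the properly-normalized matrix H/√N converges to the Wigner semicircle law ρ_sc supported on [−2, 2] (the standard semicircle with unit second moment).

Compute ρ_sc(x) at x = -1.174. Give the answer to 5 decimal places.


ρ_sc(x) = (1/(2π)) √(4 − x²). With x = -1.174:
  4 − x² = 4 − (-1.174)² = 4 − 1.378276 = 2.621724.
  √(4 − x²) = 1.619174.
  1/(2π) = 0.159155.
  ρ_sc(-1.174) = 0.159155 · 1.619174 = 0.257700.

Rounded to 5 decimal places: ρ_sc(-1.174) ≈ 0.25770.


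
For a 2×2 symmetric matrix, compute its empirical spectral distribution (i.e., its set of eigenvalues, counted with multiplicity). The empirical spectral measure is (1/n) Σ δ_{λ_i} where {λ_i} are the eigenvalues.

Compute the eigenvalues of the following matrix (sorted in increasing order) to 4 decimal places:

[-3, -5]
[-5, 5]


Since M is real symmetric, both eigenvalues are real; they are the roots of det(λI − M) = λ² − (tr M) λ + det M.
tr M = -3 + 5 = 2.
det M = (-3)·5 − (-5)² = -15 − 25 = -40.
Characteristic polynomial: λ² − 2λ − 40 = 0.
Discriminant Δ = (tr M)² − 4·det M = 4 − (-160) = 164; √Δ = 12.806248.
λ = (tr M ± √Δ)/2 = (2 ± 12.806248)/2, giving (tr M − √Δ)/2 = -5.4031 and (tr M + √Δ)/2 = 7.4031.

Eigenvalues sorted in increasing order: [-5.4031, 7.4031].


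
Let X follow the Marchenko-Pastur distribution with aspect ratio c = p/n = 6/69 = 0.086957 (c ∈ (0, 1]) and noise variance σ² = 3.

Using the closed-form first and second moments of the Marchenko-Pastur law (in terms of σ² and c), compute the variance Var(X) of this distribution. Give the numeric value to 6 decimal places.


Recall the MP moments m_1 = E[X] = σ² and m_2 = E[X²] = σ⁴ (1 + c).
m_1 = E[X] = σ² = 3, so m_1² = 9.
m_2 = E[X²] = σ⁴ (1 + c) = 9 · (1 + 0.086957) = 9 · 1.086957 = 9.782609.
(Note m_2 − m_1² simplifies to c · σ⁴ = 0.086957 · 9.)

Var(X) = m_2 − m_1² = 9.782609 − 9 = 0.782609.


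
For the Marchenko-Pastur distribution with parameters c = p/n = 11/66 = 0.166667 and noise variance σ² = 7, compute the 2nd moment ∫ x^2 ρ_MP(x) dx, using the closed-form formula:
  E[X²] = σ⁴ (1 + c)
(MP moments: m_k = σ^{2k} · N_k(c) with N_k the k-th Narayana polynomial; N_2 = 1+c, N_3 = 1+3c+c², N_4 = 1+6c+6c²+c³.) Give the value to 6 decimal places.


E[X²] = σ⁴ (1 + c) (second MP moment). With σ² = 7 (so σ⁴ = 49) and c = 11/66 = 0.166667: E[X²] = 49 · (1 + 0.166667) = 49 · 1.166667.

So E[X^2] = 57.166667.


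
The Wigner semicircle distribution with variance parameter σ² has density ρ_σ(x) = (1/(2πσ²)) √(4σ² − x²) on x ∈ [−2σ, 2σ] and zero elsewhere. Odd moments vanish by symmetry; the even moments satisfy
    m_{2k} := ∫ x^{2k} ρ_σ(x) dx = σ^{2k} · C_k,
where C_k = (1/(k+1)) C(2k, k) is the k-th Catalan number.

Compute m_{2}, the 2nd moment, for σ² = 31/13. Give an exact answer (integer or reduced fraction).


By the scaled semicircle moment identity, m_{2k} = σ^{2k} · C_k with k = 1.
C_1 = (1/(k+1)) · C(2k, k) = (1/2) · C(2, 1) = (1/2) · 2 = 1.
σ^{2k} = (σ²)^k = (31/13)^1 = 31/13.

Therefore m_{2} = σ^{2} · C_1 = (31/13) · 1 = 31/13.


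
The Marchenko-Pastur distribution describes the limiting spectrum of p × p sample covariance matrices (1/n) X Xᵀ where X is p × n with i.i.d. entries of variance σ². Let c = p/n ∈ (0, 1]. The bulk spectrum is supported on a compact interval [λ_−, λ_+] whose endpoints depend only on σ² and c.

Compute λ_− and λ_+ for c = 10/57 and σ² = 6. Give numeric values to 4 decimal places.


c = 10/57 = 0.175439; √c = 0.418854.
λ_− = σ² (1 − √c)² = 6 · (1 − 0.418854)² = 6 · (0.581146)² = 2.026385.
λ_+ = σ² (1 + √c)² = 6 · (1 + 0.418854)² = 6 · (1.418854)² = 12.078878.

Rounded to 4 decimal places: λ_− ≈ 2.0264, λ_+ ≈ 12.0789.


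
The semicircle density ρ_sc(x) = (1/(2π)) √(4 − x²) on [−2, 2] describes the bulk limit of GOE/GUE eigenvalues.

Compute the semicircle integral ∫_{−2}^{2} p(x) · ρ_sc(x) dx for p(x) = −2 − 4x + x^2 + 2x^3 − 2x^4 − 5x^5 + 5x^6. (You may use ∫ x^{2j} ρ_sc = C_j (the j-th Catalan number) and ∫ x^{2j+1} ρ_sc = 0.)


Write p(x) = Σ a_i x^i, split into monomials and integrate each against ρ_sc separately.
Using ∫ x^{2j} ρ_sc = C_j = (1/(j+1)) C(2j, j) (Catalan numbers) and ∫ x^{2j+1} ρ_sc = 0 (odd monomials vanish by symmetry):
  i = 0 (even): a_0 · C_{0} = -2 · 1 = -2
  i = 1 (odd): ∫ x^1 ρ_sc = 0 (vanishes)
  i = 2 (even): a_2 · C_{1} = 1 · 1 = 1
  i = 3 (odd): ∫ x^3 ρ_sc = 0 (vanishes)
  i = 4 (even): a_4 · C_{2} = -2 · 2 = -4
  i = 5 (odd): ∫ x^5 ρ_sc = 0 (vanishes)
  i = 6 (even): a_6 · C_{3} = 5 · 5 = 25

Summing the contributions: ∫_{−2}^{2} p(x) ρ_sc(x) dx = (-2) + 1 + (-4) + 25 = 20.


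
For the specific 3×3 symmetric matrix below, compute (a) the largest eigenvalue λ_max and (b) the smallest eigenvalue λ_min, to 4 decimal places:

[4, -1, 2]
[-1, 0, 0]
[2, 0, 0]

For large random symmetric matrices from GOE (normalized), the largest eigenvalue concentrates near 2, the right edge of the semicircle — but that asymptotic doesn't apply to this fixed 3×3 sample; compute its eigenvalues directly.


Since M is real symmetric, all three eigenvalues are real; they are the roots of det(λI − M) = λ³ − (tr M) λ² + s λ − det M, where s is the sum of the principal 2×2 minors.
tr M = 4 + 0 + 0 = 4.
s = (4·0 − (-1)²) + (4·0 − 2²) + (0·0 − 0²) = -1 + (-4) + 0 = -5.
det M (expand along row 1) = 4·0 − (-1)·0 + 2·0 = 0.
Characteristic polynomial: λ³ − 4λ² − 5λ = 0.
Substitute λ = y + (tr M)/3 = y + 1.333333 to remove the quadratic term: y³ + p·y + q = 0 with p = s − (tr M)²/3 = -10.333333 and q = −2(tr M)³/27 + (tr M)·s/3 − det M = -11.407407.
Three real roots ⇒ use the trigonometric (Viète) form: r = 2√(−p/3) = 3.711843, φ = arccos(3q/(p·r)) = arccos(0.892233) = 0.468531 rad.
y_k = r·cos(φ/3 − 2πk/3) for k = 0, 1, 2 gives y = 3.666667, -1.333333, -2.333333.
λ_k = y_k + 1.333333 gives λ = 5.0000, 0.0000, -1.0000 (check: the sum is 4.0000 = tr M).

Hence λ_max = 5.0000 and λ_min = -1.0000.


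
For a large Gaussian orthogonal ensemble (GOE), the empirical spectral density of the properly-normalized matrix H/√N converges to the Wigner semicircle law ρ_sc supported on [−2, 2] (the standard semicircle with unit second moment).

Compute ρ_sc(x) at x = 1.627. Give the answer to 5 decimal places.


ρ_sc(x) = (1/(2π)) √(4 − x²). With x = 1.627:
  4 − x² = 4 − (1.627)² = 4 − 2.647129 = 1.352871.
  √(4 − x²) = 1.163130.
  1/(2π) = 0.159155.
  ρ_sc(1.627) = 0.159155 · 1.163130 = 0.185118.

Rounded to 5 decimal places: ρ_sc(1.627) ≈ 0.18512.


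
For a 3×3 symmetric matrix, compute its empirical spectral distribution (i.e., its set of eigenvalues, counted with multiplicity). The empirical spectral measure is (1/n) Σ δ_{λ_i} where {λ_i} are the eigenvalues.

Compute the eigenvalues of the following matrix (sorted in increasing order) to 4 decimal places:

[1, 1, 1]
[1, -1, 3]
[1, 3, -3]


Since M is real symmetric, all three eigenvalues are real; they are the roots of det(λI − M) = λ³ − (tr M) λ² + s λ − det M, where s is the sum of the principal 2×2 minors.
tr M = 1 + (-1) + (-3) = -3.
s = (1·(-1) − 1²) + (1·(-3) − 1²) + ((-1)·(-3) − 3²) = -2 + (-4) + (-6) = -12.
det M (expand along row 1) = 1·(-6) − 1·(-6) + 1·4 = 4.
Characteristic polynomial: λ³ + 3λ² − 12λ − 4 = 0.
Substitute λ = y + (tr M)/3 = y − 1.000000 to remove the quadratic term: y³ + p·y + q = 0 with p = s − (tr M)²/3 = -15.000000 and q = −2(tr M)³/27 + (tr M)·s/3 − det M = 10.000000.
Three real roots ⇒ use the trigonometric (Viète) form: r = 2√(−p/3) = 4.472136, φ = arccos(3q/(p·r)) = arccos(-0.447214) = 2.034444 rad.
y_k = r·cos(φ/3 − 2πk/3) for k = 0, 1, 2 gives y = 3.482613, 0.688417, -4.171030.
λ_k = y_k − 1.000000 gives λ = 2.4826, -0.3116, -5.1710 (check: the sum is -3.0000 = tr M).

Eigenvalues sorted in increasing order: [-5.1710, -0.3116, 2.4826].


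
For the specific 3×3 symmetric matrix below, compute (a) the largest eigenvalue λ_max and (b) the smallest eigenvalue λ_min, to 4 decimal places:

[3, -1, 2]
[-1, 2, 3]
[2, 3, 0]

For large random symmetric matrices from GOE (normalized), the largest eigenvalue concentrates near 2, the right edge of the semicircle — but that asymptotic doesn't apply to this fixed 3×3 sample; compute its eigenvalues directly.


Since M is real symmetric, all three eigenvalues are real; they are the roots of det(λI − M) = λ³ − (tr M) λ² + s λ − det M, where s is the sum of the principal 2×2 minors.
tr M = 3 + 2 + 0 = 5.
s = (3·2 − (-1)²) + (3·0 − 2²) + (2·0 − 3²) = 5 + (-4) + (-9) = -8.
det M (expand along row 1) = 3·(-9) − (-1)·(-6) + 2·(-7) = -47.
Characteristic polynomial: λ³ − 5λ² − 8λ + 47 = 0.
Substitute λ = y + (tr M)/3 = y + 1.666667 to remove the quadratic term: y³ + p·y + q = 0 with p = s − (tr M)²/3 = -16.333333 and q = −2(tr M)³/27 + (tr M)·s/3 − det M = 24.407407.
Three real roots ⇒ use the trigonometric (Viète) form: r = 2√(−p/3) = 4.666667, φ = arccos(3q/(p·r)) = arccos(-0.960641) = 2.860098 rad.
y_k = r·cos(φ/3 − 2πk/3) for k = 0, 1, 2 gives y = 2.701728, 1.944410, -4.646138.
λ_k = y_k + 1.666667 gives λ = 4.3684, 3.6111, -2.9795 (check: the sum is 5.0000 = tr M).

Hence λ_max = 4.3684 and λ_min = -2.9795.


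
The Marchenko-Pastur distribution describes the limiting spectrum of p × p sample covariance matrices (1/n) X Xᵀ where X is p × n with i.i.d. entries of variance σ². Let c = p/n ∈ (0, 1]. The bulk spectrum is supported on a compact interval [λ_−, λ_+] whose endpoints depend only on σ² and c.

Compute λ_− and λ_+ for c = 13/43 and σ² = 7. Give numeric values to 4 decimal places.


c = 13/43 = 0.302326; √c = 0.549841.
λ_− = σ² (1 − √c)² = 7 · (1 − 0.549841)² = 7 · (0.450159)² = 1.418499.
λ_+ = σ² (1 + √c)² = 7 · (1 + 0.549841)² = 7 · (1.549841)² = 16.814059.

Rounded to 4 decimal places: λ_− ≈ 1.4185, λ_+ ≈ 16.8141.


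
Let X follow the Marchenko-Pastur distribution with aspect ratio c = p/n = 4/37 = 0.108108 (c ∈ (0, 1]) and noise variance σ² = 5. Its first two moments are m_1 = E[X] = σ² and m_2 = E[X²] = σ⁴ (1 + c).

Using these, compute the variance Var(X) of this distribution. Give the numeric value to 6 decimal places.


m_1 = E[X] = σ² = 5, so m_1² = 25.
m_2 = E[X²] = σ⁴ (1 + c) = 25 · (1 + 0.108108) = 25 · 1.108108 = 27.702703.
(Note m_2 − m_1² simplifies to c · σ⁴ = 0.108108 · 25.)

Var(X) = m_2 − m_1² = 27.702703 − 25 = 2.702703.


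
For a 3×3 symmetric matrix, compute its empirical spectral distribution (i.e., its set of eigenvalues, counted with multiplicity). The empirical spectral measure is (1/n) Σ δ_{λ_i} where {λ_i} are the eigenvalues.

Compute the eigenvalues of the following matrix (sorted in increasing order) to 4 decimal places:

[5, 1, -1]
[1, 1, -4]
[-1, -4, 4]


Since M is real symmetric, all three eigenvalues are real; they are the roots of det(λI − M) = λ³ − (tr M) λ² + s λ − det M, where s is the sum of the principal 2×2 minors.
tr M = 5 + 1 + 4 = 10.
s = (5·1 − 1²) + (5·4 − (-1)²) + (1·4 − (-4)²) = 4 + 19 + (-12) = 11.
det M (expand along row 1) = 5·(-12) − 1·0 + (-1)·(-3) = -57.
Characteristic polynomial: λ³ − 10λ² + 11λ + 57 = 0.
Substitute λ = y + (tr M)/3 = y + 3.333333 to remove the quadratic term: y³ + p·y + q = 0 with p = s − (tr M)²/3 = -22.333333 and q = −2(tr M)³/27 + (tr M)·s/3 − det M = 19.592593.
Three real roots ⇒ use the trigonometric (Viète) form: r = 2√(−p/3) = 5.456902, φ = arccos(3q/(p·r)) = arccos(-0.482296) = 2.074070 rad.
y_k = r·cos(φ/3 − 2πk/3) for k = 0, 1, 2 gives y = 4.203898, 0.911150, -5.115048.
λ_k = y_k + 3.333333 gives λ = 7.5372, 4.2445, -1.7817 (check: the sum is 10.0000 = tr M).

Eigenvalues sorted in increasing order: [-1.7817, 4.2445, 7.5372].


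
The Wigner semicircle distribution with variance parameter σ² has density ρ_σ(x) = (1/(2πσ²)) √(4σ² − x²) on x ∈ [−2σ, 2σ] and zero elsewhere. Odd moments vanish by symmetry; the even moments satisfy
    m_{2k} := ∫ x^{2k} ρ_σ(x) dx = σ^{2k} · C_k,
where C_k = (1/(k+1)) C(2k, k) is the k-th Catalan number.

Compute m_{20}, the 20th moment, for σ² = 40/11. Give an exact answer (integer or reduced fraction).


By the scaled semicircle moment identity, m_{2k} = σ^{2k} · C_k with k = 10.
C_10 = (1/(k+1)) · C(2k, k) = (1/11) · C(20, 10) = (1/11) · 184756 = 16796.
σ^{2k} = (σ²)^k = (40/11)^10 = 10485760000000000/25937424601.

Therefore m_{20} = σ^{20} · C_10 = (10485760000000000/25937424601) · 16796 = 176118824960000000000/25937424601.


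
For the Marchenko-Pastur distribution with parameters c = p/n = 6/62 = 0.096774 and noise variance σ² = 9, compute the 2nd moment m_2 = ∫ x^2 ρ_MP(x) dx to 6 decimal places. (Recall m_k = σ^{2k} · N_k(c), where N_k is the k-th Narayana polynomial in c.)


E[X²] = σ⁴ (1 + c) (second MP moment). With σ² = 9 (so σ⁴ = 81) and c = 6/62 = 0.096774: E[X²] = 81 · (1 + 0.096774) = 81 · 1.096774.

So E[X^2] = 88.838710.


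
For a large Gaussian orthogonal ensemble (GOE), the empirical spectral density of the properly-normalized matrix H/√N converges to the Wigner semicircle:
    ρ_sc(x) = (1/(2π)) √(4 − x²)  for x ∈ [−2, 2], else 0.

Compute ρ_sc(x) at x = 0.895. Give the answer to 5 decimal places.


ρ_sc(x) = (1/(2π)) √(4 − x²). With x = 0.895:
  4 − x² = 4 − (0.895)² = 4 − 0.801025 = 3.198975.
  √(4 − x²) = 1.788568.
  1/(2π) = 0.159155.
  ρ_sc(0.895) = 0.159155 · 1.788568 = 0.284659.

Rounded to 5 decimal places: ρ_sc(0.895) ≈ 0.28466.


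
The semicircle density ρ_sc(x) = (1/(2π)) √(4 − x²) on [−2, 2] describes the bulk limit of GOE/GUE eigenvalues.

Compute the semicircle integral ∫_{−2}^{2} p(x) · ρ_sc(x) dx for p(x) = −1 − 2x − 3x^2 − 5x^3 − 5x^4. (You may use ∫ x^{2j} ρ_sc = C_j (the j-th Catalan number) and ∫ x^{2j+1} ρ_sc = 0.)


Write p(x) = Σ a_i x^i, split into monomials and integrate each against ρ_sc separately.
Using ∫ x^{2j} ρ_sc = C_j = (1/(j+1)) C(2j, j) (Catalan numbers) and ∫ x^{2j+1} ρ_sc = 0 (odd monomials vanish by symmetry):
  i = 0 (even): a_0 · C_{0} = -1 · 1 = -1
  i = 1 (odd): ∫ x^1 ρ_sc = 0 (vanishes)
  i = 2 (even): a_2 · C_{1} = -3 · 1 = -3
  i = 3 (odd): ∫ x^3 ρ_sc = 0 (vanishes)
  i = 4 (even): a_4 · C_{2} = -5 · 2 = -10

Summing the contributions: ∫_{−2}^{2} p(x) ρ_sc(x) dx = (-1) + (-3) + (-10) = -14.


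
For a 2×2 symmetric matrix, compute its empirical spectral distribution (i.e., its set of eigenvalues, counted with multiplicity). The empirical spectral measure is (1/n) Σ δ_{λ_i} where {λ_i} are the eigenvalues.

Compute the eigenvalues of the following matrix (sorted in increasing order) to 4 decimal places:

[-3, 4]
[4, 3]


Since M is real symmetric, both eigenvalues are real; they are the roots of det(λI − M) = λ² − (tr M) λ + det M.
tr M = -3 + 3 = 0.
det M = (-3)·3 − 4² = -9 − 16 = -25.
Characteristic polynomial: λ² − 25 = 0.
Discriminant Δ = (tr M)² − 4·det M = 0 − (-100) = 100; √Δ = 10.000000.
λ = (tr M ± √Δ)/2 = (0 ± 10.000000)/2, giving (tr M − √Δ)/2 = -5.0000 and (tr M + √Δ)/2 = 5.0000.

Eigenvalues sorted in increasing order: [-5.0000, 5.0000].


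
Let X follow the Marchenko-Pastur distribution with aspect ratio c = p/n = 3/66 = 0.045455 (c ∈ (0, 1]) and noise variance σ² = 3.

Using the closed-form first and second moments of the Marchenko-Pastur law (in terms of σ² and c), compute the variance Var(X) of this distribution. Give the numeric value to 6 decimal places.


Recall the MP moments m_1 = E[X] = σ² and m_2 = E[X²] = σ⁴ (1 + c).
m_1 = E[X] = σ² = 3, so m_1² = 9.
m_2 = E[X²] = σ⁴ (1 + c) = 9 · (1 + 0.045455) = 9 · 1.045455 = 9.409091.
(Note m_2 − m_1² simplifies to c · σ⁴ = 0.045455 · 9.)

Var(X) = m_2 − m_1² = 9.409091 − 9 = 0.409091.


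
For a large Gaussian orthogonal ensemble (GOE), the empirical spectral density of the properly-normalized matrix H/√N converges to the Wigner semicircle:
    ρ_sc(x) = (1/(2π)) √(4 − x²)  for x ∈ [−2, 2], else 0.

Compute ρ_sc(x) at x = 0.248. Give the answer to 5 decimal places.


ρ_sc(x) = (1/(2π)) √(4 − x²). With x = 0.248:
  4 − x² = 4 − (0.248)² = 4 − 0.061504 = 3.938496.
  √(4 − x²) = 1.984564.
  1/(2π) = 0.159155.
  ρ_sc(0.248) = 0.159155 · 1.984564 = 0.315853.

Rounded to 5 decimal places: ρ_sc(0.248) ≈ 0.31585.


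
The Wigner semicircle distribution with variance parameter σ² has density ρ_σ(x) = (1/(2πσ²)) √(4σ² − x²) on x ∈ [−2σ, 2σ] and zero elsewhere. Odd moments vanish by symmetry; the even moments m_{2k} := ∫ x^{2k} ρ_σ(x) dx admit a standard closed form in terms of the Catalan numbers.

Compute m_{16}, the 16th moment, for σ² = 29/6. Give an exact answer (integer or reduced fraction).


By the scaled semicircle moment identity, m_{2k} = σ^{2k} · C_k with k = 8.
C_8 = (1/(k+1)) · C(2k, k) = (1/9) · C(16, 8) = (1/9) · 12870 = 1430.
σ^{2k} = (σ²)^k = (29/6)^8 = 500246412961/1679616.

Therefore m_{16} = σ^{16} · C_8 = (500246412961/1679616) · 1430 = 357676185267115/839808.


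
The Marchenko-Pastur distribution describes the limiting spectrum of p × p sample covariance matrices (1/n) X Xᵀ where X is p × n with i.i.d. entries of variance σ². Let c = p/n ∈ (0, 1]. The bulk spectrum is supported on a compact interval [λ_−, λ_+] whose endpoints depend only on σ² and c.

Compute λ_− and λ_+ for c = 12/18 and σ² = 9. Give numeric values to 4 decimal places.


c = 12/18 = 0.666667; √c = 0.816497.
λ_− = σ² (1 − √c)² = 9 · (1 − 0.816497)² = 9 · (0.183503)² = 0.303062.
λ_+ = σ² (1 + √c)² = 9 · (1 + 0.816497)² = 9 · (1.816497)² = 29.696938.

Rounded to 4 decimal places: λ_− ≈ 0.3031, λ_+ ≈ 29.6969.


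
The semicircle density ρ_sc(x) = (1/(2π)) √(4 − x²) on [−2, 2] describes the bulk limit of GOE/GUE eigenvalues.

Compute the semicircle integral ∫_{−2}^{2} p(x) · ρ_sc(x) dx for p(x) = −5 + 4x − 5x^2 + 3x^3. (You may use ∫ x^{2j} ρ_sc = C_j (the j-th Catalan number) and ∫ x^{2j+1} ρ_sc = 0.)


Write p(x) = Σ a_i x^i, split into monomials and integrate each against ρ_sc separately.
Using ∫ x^{2j} ρ_sc = C_j = (1/(j+1)) C(2j, j) (Catalan numbers) and ∫ x^{2j+1} ρ_sc = 0 (odd monomials vanish by symmetry):
  i = 0 (even): a_0 · C_{0} = -5 · 1 = -5
  i = 1 (odd): ∫ x^1 ρ_sc = 0 (vanishes)
  i = 2 (even): a_2 · C_{1} = -5 · 1 = -5
  i = 3 (odd): ∫ x^3 ρ_sc = 0 (vanishes)

Summing the contributions: ∫_{−2}^{2} p(x) ρ_sc(x) dx = (-5) + (-5) = -10.


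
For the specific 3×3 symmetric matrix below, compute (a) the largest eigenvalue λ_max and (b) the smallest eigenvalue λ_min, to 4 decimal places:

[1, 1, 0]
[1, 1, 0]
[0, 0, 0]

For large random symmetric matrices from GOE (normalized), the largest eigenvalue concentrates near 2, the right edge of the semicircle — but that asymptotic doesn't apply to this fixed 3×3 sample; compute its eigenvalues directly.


Since M is real symmetric, all three eigenvalues are real; they are the roots of det(λI − M) = λ³ − (tr M) λ² + s λ − det M, where s is the sum of the principal 2×2 minors.
tr M = 1 + 1 + 0 = 2.
s = (1·1 − 1²) + (1·0 − 0²) + (1·0 − 0²) = 0 + 0 + 0 = 0.
det M (expand along row 1) = 1·0 − 1·0 + 0·0 = 0.
Characteristic polynomial: λ³ − 2λ² = 0.
Substitute λ = y + (tr M)/3 = y + 0.666667 to remove the quadratic term: y³ + p·y + q = 0 with p = s − (tr M)²/3 = -1.333333 and q = −2(tr M)³/27 + (tr M)·s/3 − det M = -0.592593.
Three real roots ⇒ use the trigonometric (Viète) form: r = 2√(−p/3) = 1.333333, φ = arccos(3q/(p·r)) = arccos(1.000000) = 0.000000 rad.
y_k = r·cos(φ/3 − 2πk/3) for k = 0, 1, 2 gives y = 1.333333, -0.666667, -0.666667.
λ_k = y_k + 0.666667 gives λ = 2.0000, 0.0000, 0.0000 (check: the sum is 2.0000 = tr M).

Hence λ_max = 2.0000 and λ_min = 0.0000.


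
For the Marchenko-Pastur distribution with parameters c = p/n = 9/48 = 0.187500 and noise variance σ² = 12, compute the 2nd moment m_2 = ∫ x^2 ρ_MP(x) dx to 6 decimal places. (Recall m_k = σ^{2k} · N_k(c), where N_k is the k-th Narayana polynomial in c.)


E[X²] = σ⁴ (1 + c) (second MP moment). With σ² = 12 (so σ⁴ = 144) and c = 9/48 = 0.187500: E[X²] = 144 · (1 + 0.187500) = 144 · 1.187500.

So E[X^2] = 171.000000.


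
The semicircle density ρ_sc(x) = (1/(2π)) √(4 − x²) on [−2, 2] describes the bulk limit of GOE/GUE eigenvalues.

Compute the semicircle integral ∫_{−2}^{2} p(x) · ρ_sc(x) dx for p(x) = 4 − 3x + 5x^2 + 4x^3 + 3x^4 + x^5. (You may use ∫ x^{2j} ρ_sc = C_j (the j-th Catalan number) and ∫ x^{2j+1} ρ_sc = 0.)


Write p(x) = Σ a_i x^i, split into monomials and integrate each against ρ_sc separately.
Using ∫ x^{2j} ρ_sc = C_j = (1/(j+1)) C(2j, j) (Catalan numbers) and ∫ x^{2j+1} ρ_sc = 0 (odd monomials vanish by symmetry):
  i = 0 (even): a_0 · C_{0} = 4 · 1 = 4
  i = 1 (odd): ∫ x^1 ρ_sc = 0 (vanishes)
  i = 2 (even): a_2 · C_{1} = 5 · 1 = 5
  i = 3 (odd): ∫ x^3 ρ_sc = 0 (vanishes)
  i = 4 (even): a_4 · C_{2} = 3 · 2 = 6
  i = 5 (odd): ∫ x^5 ρ_sc = 0 (vanishes)

Summing the contributions: ∫_{−2}^{2} p(x) ρ_sc(x) dx = 4 + 5 + 6 = 15.


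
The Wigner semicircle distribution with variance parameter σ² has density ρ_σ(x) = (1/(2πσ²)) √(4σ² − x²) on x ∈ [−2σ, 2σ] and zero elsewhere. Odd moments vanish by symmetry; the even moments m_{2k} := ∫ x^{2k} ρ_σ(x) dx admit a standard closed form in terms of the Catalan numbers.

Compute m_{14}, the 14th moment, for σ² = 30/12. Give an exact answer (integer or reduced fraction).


By the scaled semicircle moment identity, m_{2k} = σ^{2k} · C_k with k = 7.
C_7 = (1/(k+1)) · C(2k, k) = (1/8) · C(14, 7) = (1/8) · 3432 = 429.
σ^{2k} = (σ²)^k = (30/12)^7 = 78125/128.

Therefore m_{14} = σ^{14} · C_7 = (78125/128) · 429 = 33515625/128.


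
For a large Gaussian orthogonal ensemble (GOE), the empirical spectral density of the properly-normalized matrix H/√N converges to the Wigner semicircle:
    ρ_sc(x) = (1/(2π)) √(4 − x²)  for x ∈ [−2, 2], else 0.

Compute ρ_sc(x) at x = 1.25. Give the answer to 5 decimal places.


ρ_sc(x) = (1/(2π)) √(4 − x²). With x = 1.25:
  4 − x² = 4 − (1.25)² = 4 − 1.562500 = 2.437500.
  √(4 − x²) = 1.561249.
  1/(2π) = 0.159155.
  ρ_sc(1.25) = 0.159155 · 1.561249 = 0.248481.

Rounded to 5 decimal places: ρ_sc(1.25) ≈ 0.24848.


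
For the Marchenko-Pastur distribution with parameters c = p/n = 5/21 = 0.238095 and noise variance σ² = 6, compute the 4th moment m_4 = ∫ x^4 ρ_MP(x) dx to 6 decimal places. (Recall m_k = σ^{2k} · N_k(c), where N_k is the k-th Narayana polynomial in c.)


E[X⁴] = σ⁸ (1 + 6c + 6c² + c³) (fourth MP moment). With σ² = 6 (so σ⁸ = 1296) and c = 5/21 = 0.238095: E[X⁴] = 1296 · (1 + 6·0.238095 + 6·(0.238095)² + (0.238095)³) = 1296 · 2.782205.

So E[X^4] = 3605.737609.


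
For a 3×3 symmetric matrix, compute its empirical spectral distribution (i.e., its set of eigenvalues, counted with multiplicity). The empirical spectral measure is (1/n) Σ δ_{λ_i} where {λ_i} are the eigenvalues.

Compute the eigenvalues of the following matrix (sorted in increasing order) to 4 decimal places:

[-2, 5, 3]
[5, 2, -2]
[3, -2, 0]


Since M is real symmetric, all three eigenvalues are real; they are the roots of det(λI − M) = λ³ − (tr M) λ² + s λ − det M, where s is the sum of the principal 2×2 minors.
tr M = -2 + 2 + 0 = 0.
s = ((-2)·2 − 5²) + ((-2)·0 − 3²) + (2·0 − (-2)²) = -29 + (-9) + (-4) = -42.
det M (expand along row 1) = (-2)·(-4) − 5·6 + 3·(-16) = -70.
Characteristic polynomial: λ³ − 42λ + 70 = 0.
Substitute λ = y + (tr M)/3 = y + 0.000000 to remove the quadratic term: y³ + p·y + q = 0 with p = s − (tr M)²/3 = -42.000000 and q = −2(tr M)³/27 + (tr M)·s/3 − det M = 70.000000.
Three real roots ⇒ use the trigonometric (Viète) form: r = 2√(−p/3) = 7.483315, φ = arccos(3q/(p·r)) = arccos(-0.668153) = 2.302520 rad.
y_k = r·cos(φ/3 − 2πk/3) for k = 0, 1, 2 gives y = 5.385324, 1.807196, -7.192519.
λ_k = y_k + 0.000000 gives λ = 5.3853, 1.8072, -7.1925 (check: the sum is 0.0000 = tr M).

Eigenvalues sorted in increasing order: [-7.1925, 1.8072, 5.3853].


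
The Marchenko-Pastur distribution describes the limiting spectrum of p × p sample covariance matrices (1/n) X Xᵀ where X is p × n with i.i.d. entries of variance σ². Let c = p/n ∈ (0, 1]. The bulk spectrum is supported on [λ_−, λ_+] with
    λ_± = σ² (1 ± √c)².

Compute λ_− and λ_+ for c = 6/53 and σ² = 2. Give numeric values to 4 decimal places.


c = 6/53 = 0.113208; √c = 0.336463.
λ_− = σ² (1 − √c)² = 2 · (1 − 0.336463)² = 2 · (0.663537)² = 0.880562.
λ_+ = σ² (1 + √c)² = 2 · (1 + 0.336463)² = 2 · (1.336463)² = 3.572268.

Rounded to 4 decimal places: λ_− ≈ 0.8806, λ_+ ≈ 3.5723.


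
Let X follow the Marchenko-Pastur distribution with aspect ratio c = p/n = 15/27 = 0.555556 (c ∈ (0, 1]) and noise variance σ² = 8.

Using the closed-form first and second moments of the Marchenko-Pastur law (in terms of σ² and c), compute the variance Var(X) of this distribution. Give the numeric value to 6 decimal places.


Recall the MP moments m_1 = E[X] = σ² and m_2 = E[X²] = σ⁴ (1 + c).
m_1 = E[X] = σ² = 8, so m_1² = 64.
m_2 = E[X²] = σ⁴ (1 + c) = 64 · (1 + 0.555556) = 64 · 1.555556 = 99.555556.
(Note m_2 − m_1² simplifies to c · σ⁴ = 0.555556 · 64.)

Var(X) = m_2 − m_1² = 99.555556 − 64 = 35.555556.


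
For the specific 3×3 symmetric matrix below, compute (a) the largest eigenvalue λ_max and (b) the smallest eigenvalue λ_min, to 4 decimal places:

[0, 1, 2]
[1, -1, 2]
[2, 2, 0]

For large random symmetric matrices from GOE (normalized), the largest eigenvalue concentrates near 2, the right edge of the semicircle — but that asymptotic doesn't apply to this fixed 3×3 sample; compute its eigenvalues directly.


Since M is real symmetric, all three eigenvalues are real; they are the roots of det(λI − M) = λ³ − (tr M) λ² + s λ − det M, where s is the sum of the principal 2×2 minors.
tr M = 0 + (-1) + 0 = -1.
s = (0·(-1) − 1²) + (0·0 − 2²) + ((-1)·0 − 2²) = -1 + (-4) + (-4) = -9.
det M (expand along row 1) = 0·(-4) − 1·(-4) + 2·4 = 12.
Characteristic polynomial: λ³ + λ² − 9λ − 12 = 0.
Substitute λ = y + (tr M)/3 = y − 0.333333 to remove the quadratic term: y³ + p·y + q = 0 with p = s − (tr M)²/3 = -9.333333 and q = −2(tr M)³/27 + (tr M)·s/3 − det M = -8.925926.
Three real roots ⇒ use the trigonometric (Viète) form: r = 2√(−p/3) = 3.527668, φ = arccos(3q/(p·r)) = arccos(0.813299) = 0.620997 rad.
y_k = r·cos(φ/3 − 2πk/3) for k = 0, 1, 2 gives y = 3.452360, -1.098294, -2.354066.
λ_k = y_k − 0.333333 gives λ = 3.1190, -1.4316, -2.6874 (check: the sum is -1.0000 = tr M).

Hence λ_max = 3.1190 and λ_min = -2.6874.


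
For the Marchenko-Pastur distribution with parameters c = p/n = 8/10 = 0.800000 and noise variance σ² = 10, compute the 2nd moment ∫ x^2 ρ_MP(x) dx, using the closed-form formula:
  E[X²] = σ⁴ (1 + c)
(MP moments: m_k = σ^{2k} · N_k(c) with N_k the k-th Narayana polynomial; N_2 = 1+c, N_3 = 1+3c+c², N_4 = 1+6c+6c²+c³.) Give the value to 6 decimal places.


E[X²] = σ⁴ (1 + c) (second MP moment). With σ² = 10 (so σ⁴ = 100) and c = 8/10 = 0.800000: E[X²] = 100 · (1 + 0.800000) = 100 · 1.800000.

So E[X^2] = 180.000000.
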